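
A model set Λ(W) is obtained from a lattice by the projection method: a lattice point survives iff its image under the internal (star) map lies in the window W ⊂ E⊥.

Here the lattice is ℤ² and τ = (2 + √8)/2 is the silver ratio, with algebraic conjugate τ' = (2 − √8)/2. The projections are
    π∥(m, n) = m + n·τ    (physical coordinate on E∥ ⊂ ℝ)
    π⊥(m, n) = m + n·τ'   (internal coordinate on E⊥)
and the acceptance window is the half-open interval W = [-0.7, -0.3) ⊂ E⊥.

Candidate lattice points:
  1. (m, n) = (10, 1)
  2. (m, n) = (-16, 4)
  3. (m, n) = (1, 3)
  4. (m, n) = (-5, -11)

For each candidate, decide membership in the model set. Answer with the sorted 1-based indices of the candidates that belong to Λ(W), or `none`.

τ' = (2−√8)/2 ≈ -0.4142.
[1] lift (10,1): star map gives 9.5858; window check -0.7 ≤ 9.5858 < -0.3 is false → out
[2] lift (-16,4): star map gives -17.6569; window check -0.7 ≤ -17.6569 < -0.3 is false → out
[3] lift (1,3): star map gives -0.2426; window check -0.7 ≤ -0.2426 < -0.3 is false → out
[4] lift (-5,-11): star map gives -0.4437; window check -0.7 ≤ -0.4437 < -0.3 is true → IN Λ

4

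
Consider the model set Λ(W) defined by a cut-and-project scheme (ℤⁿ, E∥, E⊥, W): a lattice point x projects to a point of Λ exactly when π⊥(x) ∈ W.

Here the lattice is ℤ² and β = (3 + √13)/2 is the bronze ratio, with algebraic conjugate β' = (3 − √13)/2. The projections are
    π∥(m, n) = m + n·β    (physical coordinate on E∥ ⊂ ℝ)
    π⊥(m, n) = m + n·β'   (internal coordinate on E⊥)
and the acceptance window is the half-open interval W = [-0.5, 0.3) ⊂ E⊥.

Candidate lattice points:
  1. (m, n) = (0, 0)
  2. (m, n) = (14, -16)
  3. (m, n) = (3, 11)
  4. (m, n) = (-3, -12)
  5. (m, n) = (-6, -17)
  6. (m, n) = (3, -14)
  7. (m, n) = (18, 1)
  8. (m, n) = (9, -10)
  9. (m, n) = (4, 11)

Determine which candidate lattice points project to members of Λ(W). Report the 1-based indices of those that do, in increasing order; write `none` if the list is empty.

1, 3

Compute β' = (3−√13)/2 = -0.30278, so π⊥(m,n) = m -0.30278·n.
candidate 1: (m,n)=(0,0) → π∥ = 0+0·β ≈ 0.00000, π⊥ = 0+0·β' ≈ 0.00000 ∈ [-0.5, 0.3) ⇒ IN Λ
candidate 2: (m,n)=(14,-16) → π∥ = 14-16·β ≈ -38.84441, π⊥ = 14-16·β' ≈ 18.84441 ∉ [-0.5, 0.3) ⇒ out
candidate 3: (m,n)=(3,11) → π∥ = 3+11·β ≈ 39.33053, π⊥ = 3+11·β' ≈ -0.33053 ∈ [-0.5, 0.3) ⇒ IN Λ
candidate 4: (m,n)=(-3,-12) → π∥ = -3-12·β ≈ -42.63331, π⊥ = -3-12·β' ≈ 0.63331 ∉ [-0.5, 0.3) ⇒ out
candidate 5: (m,n)=(-6,-17) → π∥ = -6-17·β ≈ -62.14719, π⊥ = -6-17·β' ≈ -0.85281 ∉ [-0.5, 0.3) ⇒ out
candidate 6: (m,n)=(3,-14) → π∥ = 3-14·β ≈ -43.23886, π⊥ = 3-14·β' ≈ 7.23886 ∉ [-0.5, 0.3) ⇒ out
candidate 7: (m,n)=(18,1) → π∥ = 18+1·β ≈ 21.30278, π⊥ = 18+1·β' ≈ 17.69722 ∉ [-0.5, 0.3) ⇒ out
candidate 8: (m,n)=(9,-10) → π∥ = 9-10·β ≈ -24.02776, π⊥ = 9-10·β' ≈ 12.02776 ∉ [-0.5, 0.3) ⇒ out
candidate 9: (m,n)=(4,11) → π∥ = 4+11·β ≈ 40.33053, π⊥ = 4+11·β' ≈ 0.66947 ∉ [-0.5, 0.3) ⇒ out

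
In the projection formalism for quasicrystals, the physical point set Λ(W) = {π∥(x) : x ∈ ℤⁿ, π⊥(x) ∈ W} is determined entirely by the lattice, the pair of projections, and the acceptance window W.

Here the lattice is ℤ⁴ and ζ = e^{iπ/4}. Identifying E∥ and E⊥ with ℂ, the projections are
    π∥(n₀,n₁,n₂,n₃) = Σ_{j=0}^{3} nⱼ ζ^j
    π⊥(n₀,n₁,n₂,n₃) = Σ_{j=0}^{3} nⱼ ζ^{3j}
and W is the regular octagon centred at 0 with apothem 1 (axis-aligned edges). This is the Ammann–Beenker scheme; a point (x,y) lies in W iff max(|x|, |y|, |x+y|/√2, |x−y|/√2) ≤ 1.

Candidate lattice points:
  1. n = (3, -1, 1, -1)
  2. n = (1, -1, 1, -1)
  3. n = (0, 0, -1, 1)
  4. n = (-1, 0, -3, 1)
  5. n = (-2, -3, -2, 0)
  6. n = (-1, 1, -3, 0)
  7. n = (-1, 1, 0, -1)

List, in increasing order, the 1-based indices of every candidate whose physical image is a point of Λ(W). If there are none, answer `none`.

5

Internal map: ζ^{3j} for j=0..3 gives (1,0), (−√2/2,√2/2), (0,−1), (√2/2,√2/2).
candidate 1: n = (3, -1, 1, -1) → π⊥ ≈ (+3.0000, -2.4142); max(|x|,|y|,|x±y|/√2) = 3.8284 > 1 ⇒ ∉ W
candidate 2: n = (1, -1, 1, -1) → π⊥ ≈ (+1.0000, -2.4142); max(|x|,|y|,|x±y|/√2) = 2.4142 > 1 ⇒ ∉ W
candidate 3: n = (0, 0, -1, 1) → π⊥ ≈ (+0.7071, +1.7071); max(|x|,|y|,|x±y|/√2) = 1.7071 > 1 ⇒ ∉ W
candidate 4: n = (-1, 0, -3, 1) → π⊥ ≈ (-0.2929, +3.7071); max(|x|,|y|,|x±y|/√2) = 3.7071 > 1 ⇒ ∉ W
candidate 5: n = (-2, -3, -2, 0) → π⊥ ≈ (+0.1213, -0.1213); max(|x|,|y|,|x±y|/√2) = 0.1716 ≤ 1 ⇒ ∈ W
candidate 6: n = (-1, 1, -3, 0) → π⊥ ≈ (-1.7071, +3.7071); max(|x|,|y|,|x±y|/√2) = 3.8284 > 1 ⇒ ∉ W
candidate 7: n = (-1, 1, 0, -1) → π⊥ ≈ (-2.4142, +0.0000); max(|x|,|y|,|x±y|/√2) = 2.4142 > 1 ⇒ ∉ W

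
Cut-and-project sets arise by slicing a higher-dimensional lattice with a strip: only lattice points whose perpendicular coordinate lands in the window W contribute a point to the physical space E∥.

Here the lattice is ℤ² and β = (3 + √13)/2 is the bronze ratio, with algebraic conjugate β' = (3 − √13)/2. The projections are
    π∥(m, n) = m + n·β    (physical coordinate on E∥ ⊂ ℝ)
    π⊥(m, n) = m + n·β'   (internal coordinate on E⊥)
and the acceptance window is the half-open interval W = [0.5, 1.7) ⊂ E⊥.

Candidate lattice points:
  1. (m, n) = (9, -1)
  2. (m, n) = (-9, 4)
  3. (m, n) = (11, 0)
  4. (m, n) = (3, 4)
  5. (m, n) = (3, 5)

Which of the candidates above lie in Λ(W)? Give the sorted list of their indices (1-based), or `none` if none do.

5

Compute β' = (3−√13)/2 = -0.30278, so π⊥(m,n) = m -0.30278·n.
[1] lift (9,-1): star map gives 9.30278; window check 0.5 ≤ 9.30278 < 1.7 is false → out
[2] lift (-9,4): star map gives -10.21110; window check 0.5 ≤ -10.21110 < 1.7 is false → out
[3] lift (11,0): star map gives 11.00000; window check 0.5 ≤ 11.00000 < 1.7 is false → out
[4] lift (3,4): star map gives 1.78890; window check 0.5 ≤ 1.78890 < 1.7 is false → out
[5] lift (3,5): star map gives 1.48612; window check 0.5 ≤ 1.48612 < 1.7 is true → IN Λ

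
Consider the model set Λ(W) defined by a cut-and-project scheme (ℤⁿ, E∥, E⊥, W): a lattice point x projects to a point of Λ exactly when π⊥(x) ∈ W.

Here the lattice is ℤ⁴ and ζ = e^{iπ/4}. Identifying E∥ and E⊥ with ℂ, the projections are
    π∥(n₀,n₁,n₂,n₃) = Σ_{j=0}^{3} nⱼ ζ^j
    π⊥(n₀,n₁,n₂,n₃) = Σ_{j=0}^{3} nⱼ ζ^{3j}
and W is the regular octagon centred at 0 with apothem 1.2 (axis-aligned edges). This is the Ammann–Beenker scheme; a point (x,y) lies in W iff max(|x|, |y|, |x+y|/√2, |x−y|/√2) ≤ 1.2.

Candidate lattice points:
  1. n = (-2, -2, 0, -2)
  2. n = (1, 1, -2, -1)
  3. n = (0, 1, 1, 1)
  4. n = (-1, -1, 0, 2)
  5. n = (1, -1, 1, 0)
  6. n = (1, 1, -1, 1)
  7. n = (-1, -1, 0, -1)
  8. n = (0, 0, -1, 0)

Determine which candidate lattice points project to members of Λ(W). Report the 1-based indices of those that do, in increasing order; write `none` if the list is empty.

3, 8

With ζ = e^{iπ/4} the internal vectors are ζ^0,ζ^3,ζ^6,ζ^9.
candidate 1: n = (-2, -2, 0, -2) → π⊥ ≈ (-2.0000, -2.8284); max(|x|,|y|,|x±y|/√2) = 3.4142 > 1.2 ⇒ ∉ W
candidate 2: n = (1, 1, -2, -1) → π⊥ ≈ (-0.4142, +2.0000); max(|x|,|y|,|x±y|/√2) = 2.0000 > 1.2 ⇒ ∉ W
candidate 3: n = (0, 1, 1, 1) → π⊥ ≈ (+0.0000, +0.4142); max(|x|,|y|,|x±y|/√2) = 0.4142 ≤ 1.2 ⇒ ∈ W
candidate 4: n = (-1, -1, 0, 2) → π⊥ ≈ (+1.1213, +0.7071); max(|x|,|y|,|x±y|/√2) = 1.2929 > 1.2 ⇒ ∉ W
candidate 5: n = (1, -1, 1, 0) → π⊥ ≈ (+1.7071, -1.7071); max(|x|,|y|,|x±y|/√2) = 2.4142 > 1.2 ⇒ ∉ W
candidate 6: n = (1, 1, -1, 1) → π⊥ ≈ (+1.0000, +2.4142); max(|x|,|y|,|x±y|/√2) = 2.4142 > 1.2 ⇒ ∉ W
candidate 7: n = (-1, -1, 0, -1) → π⊥ ≈ (-1.0000, -1.4142); max(|x|,|y|,|x±y|/√2) = 1.7071 > 1.2 ⇒ ∉ W
candidate 8: n = (0, 0, -1, 0) → π⊥ ≈ (+0.0000, +1.0000); max(|x|,|y|,|x±y|/√2) = 1.0000 ≤ 1.2 ⇒ ∈ W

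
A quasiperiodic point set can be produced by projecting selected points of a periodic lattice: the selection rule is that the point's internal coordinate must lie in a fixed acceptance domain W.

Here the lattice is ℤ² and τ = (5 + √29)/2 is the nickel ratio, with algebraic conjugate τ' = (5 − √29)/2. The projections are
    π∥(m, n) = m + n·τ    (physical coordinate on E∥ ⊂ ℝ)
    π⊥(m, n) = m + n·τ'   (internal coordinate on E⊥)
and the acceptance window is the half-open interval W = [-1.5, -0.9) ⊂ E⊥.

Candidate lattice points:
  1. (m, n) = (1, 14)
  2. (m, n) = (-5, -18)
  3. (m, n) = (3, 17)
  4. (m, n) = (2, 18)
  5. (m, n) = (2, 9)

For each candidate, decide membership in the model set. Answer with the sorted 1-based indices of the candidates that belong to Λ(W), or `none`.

Numerically τ ≈ 5.19258 and τ' = −1/τ ≈ -0.19258.
candidate 1: (m,n)=(1,14) → π∥ = 1+14·τ ≈ 73.69615, π⊥ = 1+14·τ' ≈ -1.69615 ∉ [-1.5, -0.9) ⇒ out
candidate 2: (m,n)=(-5,-18) → π∥ = -5-18·τ ≈ -98.46648, π⊥ = -5-18·τ' ≈ -1.53352 ∉ [-1.5, -0.9) ⇒ out
candidate 3: (m,n)=(3,17) → π∥ = 3+17·τ ≈ 91.27390, π⊥ = 3+17·τ' ≈ -0.27390 ∉ [-1.5, -0.9) ⇒ out
candidate 4: (m,n)=(2,18) → π∥ = 2+18·τ ≈ 95.46648, π⊥ = 2+18·τ' ≈ -1.46648 ∈ [-1.5, -0.9) ⇒ IN Λ
candidate 5: (m,n)=(2,9) → π∥ = 2+9·τ ≈ 48.73324, π⊥ = 2+9·τ' ≈ 0.26676 ∉ [-1.5, -0.9) ⇒ out

4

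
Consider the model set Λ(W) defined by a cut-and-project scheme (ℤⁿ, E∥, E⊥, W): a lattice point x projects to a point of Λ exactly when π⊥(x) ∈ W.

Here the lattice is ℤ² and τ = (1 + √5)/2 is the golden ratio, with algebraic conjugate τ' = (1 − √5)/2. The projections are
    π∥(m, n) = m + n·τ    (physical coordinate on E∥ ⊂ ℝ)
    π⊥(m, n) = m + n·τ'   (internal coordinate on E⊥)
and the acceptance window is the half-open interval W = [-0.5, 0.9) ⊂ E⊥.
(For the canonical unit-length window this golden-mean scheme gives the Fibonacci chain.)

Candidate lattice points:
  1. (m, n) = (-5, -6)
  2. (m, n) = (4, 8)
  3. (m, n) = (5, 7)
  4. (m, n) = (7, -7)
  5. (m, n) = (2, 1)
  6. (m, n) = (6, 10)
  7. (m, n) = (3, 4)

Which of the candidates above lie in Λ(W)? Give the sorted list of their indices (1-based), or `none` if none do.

3, 6, 7

Numerically τ ≈ 1.61803 and τ' = −1/τ ≈ -0.61803.
candidate 1: (m,n)=(-5,-6) → π∥ = -5-6·τ ≈ -14.70820, π⊥ = -5-6·τ' ≈ -1.29180 ∉ [-0.5, 0.9) ⇒ out
candidate 2: (m,n)=(4,8) → π∥ = 4+8·τ ≈ 16.94427, π⊥ = 4+8·τ' ≈ -0.94427 ∉ [-0.5, 0.9) ⇒ out
candidate 3: (m,n)=(5,7) → π∥ = 5+7·τ ≈ 16.32624, π⊥ = 5+7·τ' ≈ 0.67376 ∈ [-0.5, 0.9) ⇒ IN Λ
candidate 4: (m,n)=(7,-7) → π∥ = 7-7·τ ≈ -4.32624, π⊥ = 7-7·τ' ≈ 11.32624 ∉ [-0.5, 0.9) ⇒ out
candidate 5: (m,n)=(2,1) → π∥ = 2+1·τ ≈ 3.61803, π⊥ = 2+1·τ' ≈ 1.38197 ∉ [-0.5, 0.9) ⇒ out
candidate 6: (m,n)=(6,10) → π∥ = 6+10·τ ≈ 22.18034, π⊥ = 6+10·τ' ≈ -0.18034 ∈ [-0.5, 0.9) ⇒ IN Λ
candidate 7: (m,n)=(3,4) → π∥ = 3+4·τ ≈ 9.47214, π⊥ = 3+4·τ' ≈ 0.52786 ∈ [-0.5, 0.9) ⇒ IN Λ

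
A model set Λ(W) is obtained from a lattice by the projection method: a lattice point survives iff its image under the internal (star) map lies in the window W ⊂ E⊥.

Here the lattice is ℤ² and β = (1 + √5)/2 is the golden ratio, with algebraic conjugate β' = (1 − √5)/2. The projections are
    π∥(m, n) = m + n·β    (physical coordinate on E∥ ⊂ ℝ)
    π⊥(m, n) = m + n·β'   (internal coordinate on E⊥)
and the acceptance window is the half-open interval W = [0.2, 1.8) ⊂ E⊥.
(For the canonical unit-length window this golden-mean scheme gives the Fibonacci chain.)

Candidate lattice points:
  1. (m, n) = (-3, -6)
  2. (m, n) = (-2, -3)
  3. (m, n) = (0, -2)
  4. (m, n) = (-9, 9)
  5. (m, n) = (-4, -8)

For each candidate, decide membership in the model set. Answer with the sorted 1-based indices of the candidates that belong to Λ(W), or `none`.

β' = (1−√5)/2 ≈ -0.61803.
#1 (-3,-6): internal coord -3 + (-6)·β' = +0.70820; +0.70820 ∈ [0.2, 1.8) → IN Λ
#2 (-2,-3): internal coord -2 + (-3)·β' = -0.14590; -0.14590 ∉ [0.2, 1.8) → out
#3 (0,-2): internal coord 0 + (-2)·β' = +1.23607; +1.23607 ∈ [0.2, 1.8) → IN Λ
#4 (-9,9): internal coord -9 + (9)·β' = -14.56231; -14.56231 ∉ [0.2, 1.8) → out
#5 (-4,-8): internal coord -4 + (-8)·β' = +0.94427; +0.94427 ∈ [0.2, 1.8) → IN Λ

1, 3, 5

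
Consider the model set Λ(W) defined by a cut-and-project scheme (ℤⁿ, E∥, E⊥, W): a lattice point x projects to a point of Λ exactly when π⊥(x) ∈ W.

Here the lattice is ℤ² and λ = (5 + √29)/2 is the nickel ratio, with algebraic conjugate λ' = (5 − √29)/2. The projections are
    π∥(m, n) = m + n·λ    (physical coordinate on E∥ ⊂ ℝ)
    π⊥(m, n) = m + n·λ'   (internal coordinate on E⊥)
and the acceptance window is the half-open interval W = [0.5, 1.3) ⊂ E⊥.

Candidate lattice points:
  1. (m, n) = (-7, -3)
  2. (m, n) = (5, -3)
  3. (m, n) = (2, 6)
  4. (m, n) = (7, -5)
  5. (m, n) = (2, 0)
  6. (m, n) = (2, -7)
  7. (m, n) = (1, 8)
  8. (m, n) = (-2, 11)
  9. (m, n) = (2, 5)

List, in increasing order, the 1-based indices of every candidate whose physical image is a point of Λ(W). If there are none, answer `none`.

3, 9

Numerically λ ≈ 5.19258 and λ' = −1/λ ≈ -0.19258.
#1 (-7,-3): internal coord -7 + (-3)·λ' = -6.42225; -6.42225 ∉ [0.5, 1.3) → out
#2 (5,-3): internal coord 5 + (-3)·λ' = +5.57775; +5.57775 ∉ [0.5, 1.3) → out
#3 (2,6): internal coord 2 + (6)·λ' = +0.84451; +0.84451 ∈ [0.5, 1.3) → IN Λ
#4 (7,-5): internal coord 7 + (-5)·λ' = +7.96291; +7.96291 ∉ [0.5, 1.3) → out
#5 (2,0): internal coord 2 + (0)·λ' = +2.00000; +2.00000 ∉ [0.5, 1.3) → out
#6 (2,-7): internal coord 2 + (-7)·λ' = +3.34808; +3.34808 ∉ [0.5, 1.3) → out
#7 (1,8): internal coord 1 + (8)·λ' = -0.54066; -0.54066 ∉ [0.5, 1.3) → out
#8 (-2,11): internal coord -2 + (11)·λ' = -4.11841; -4.11841 ∉ [0.5, 1.3) → out
#9 (2,5): internal coord 2 + (5)·λ' = +1.03709; +1.03709 ∈ [0.5, 1.3) → IN Λ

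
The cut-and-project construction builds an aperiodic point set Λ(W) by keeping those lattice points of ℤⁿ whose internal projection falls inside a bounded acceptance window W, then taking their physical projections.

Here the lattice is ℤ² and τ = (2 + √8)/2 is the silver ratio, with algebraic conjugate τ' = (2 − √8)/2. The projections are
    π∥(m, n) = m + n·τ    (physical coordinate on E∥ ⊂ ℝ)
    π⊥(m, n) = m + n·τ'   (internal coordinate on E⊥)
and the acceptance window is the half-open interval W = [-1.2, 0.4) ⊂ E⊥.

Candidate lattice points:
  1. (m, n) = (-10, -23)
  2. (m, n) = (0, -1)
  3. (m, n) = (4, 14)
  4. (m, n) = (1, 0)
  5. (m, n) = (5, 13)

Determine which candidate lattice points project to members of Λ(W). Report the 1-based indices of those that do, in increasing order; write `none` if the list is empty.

1, 5

τ' = (2−√8)/2 ≈ -0.4142.
[1] lift (-10,-23): star map gives -0.4731; window check -1.2 ≤ -0.4731 < 0.4 is true → IN Λ
[2] lift (0,-1): star map gives 0.4142; window check -1.2 ≤ 0.4142 < 0.4 is false → out
[3] lift (4,14): star map gives -1.7990; window check -1.2 ≤ -1.7990 < 0.4 is false → out
[4] lift (1,0): star map gives 1.0000; window check -1.2 ≤ 1.0000 < 0.4 is false → out
[5] lift (5,13): star map gives -0.3848; window check -1.2 ≤ -0.3848 < 0.4 is true → IN Λ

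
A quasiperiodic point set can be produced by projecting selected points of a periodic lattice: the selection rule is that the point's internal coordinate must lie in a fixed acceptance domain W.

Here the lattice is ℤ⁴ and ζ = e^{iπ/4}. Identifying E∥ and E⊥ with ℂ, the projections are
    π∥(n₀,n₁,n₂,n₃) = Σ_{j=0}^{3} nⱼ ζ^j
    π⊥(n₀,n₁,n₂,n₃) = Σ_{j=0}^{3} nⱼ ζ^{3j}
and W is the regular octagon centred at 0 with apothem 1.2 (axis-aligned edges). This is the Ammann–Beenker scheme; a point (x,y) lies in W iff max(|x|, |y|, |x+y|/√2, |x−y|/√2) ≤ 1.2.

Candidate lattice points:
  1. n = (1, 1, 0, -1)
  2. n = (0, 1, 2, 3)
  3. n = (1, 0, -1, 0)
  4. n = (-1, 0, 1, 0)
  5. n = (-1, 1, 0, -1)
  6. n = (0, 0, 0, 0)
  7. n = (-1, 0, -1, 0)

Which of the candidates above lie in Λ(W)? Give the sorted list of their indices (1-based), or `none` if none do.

1, 6

With ζ = e^{iπ/4} the internal vectors are ζ^0,ζ^3,ζ^6,ζ^9.
#1 (1, 1, 0, -1): internal (-0.4142, 0.0000); octagon support 0.4142 vs apothem 1.2 → ∈ W
#2 (0, 1, 2, 3): internal (1.4142, 0.8284); octagon support 1.5858 vs apothem 1.2 → ∉ W
#3 (1, 0, -1, 0): internal (1.0000, 1.0000); octagon support 1.4142 vs apothem 1.2 → ∉ W
#4 (-1, 0, 1, 0): internal (-1.0000, -1.0000); octagon support 1.4142 vs apothem 1.2 → ∉ W
#5 (-1, 1, 0, -1): internal (-2.4142, 0.0000); octagon support 2.4142 vs apothem 1.2 → ∉ W
#6 (0, 0, 0, 0): internal (0.0000, 0.0000); octagon support 0.0000 vs apothem 1.2 → ∈ W
#7 (-1, 0, -1, 0): internal (-1.0000, 1.0000); octagon support 1.4142 vs apothem 1.2 → ∉ W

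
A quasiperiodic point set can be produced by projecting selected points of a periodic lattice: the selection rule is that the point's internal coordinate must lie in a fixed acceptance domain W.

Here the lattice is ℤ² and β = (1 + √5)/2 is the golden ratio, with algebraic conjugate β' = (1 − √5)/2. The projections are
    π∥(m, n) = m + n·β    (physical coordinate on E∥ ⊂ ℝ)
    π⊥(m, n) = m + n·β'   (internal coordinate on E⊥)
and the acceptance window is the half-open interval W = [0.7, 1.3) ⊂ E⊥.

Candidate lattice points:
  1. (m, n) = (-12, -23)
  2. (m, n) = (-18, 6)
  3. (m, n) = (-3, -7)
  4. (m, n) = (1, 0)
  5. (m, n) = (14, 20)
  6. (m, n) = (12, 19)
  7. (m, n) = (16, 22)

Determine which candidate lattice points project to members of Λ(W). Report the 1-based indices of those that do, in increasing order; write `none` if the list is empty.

Compute β' = (1−√5)/2 = -0.61803, so π⊥(m,n) = m -0.61803·n.
[1] lift (-12,-23): star map gives 2.21478; window check 0.7 ≤ 2.21478 < 1.3 is false → out
[2] lift (-18,6): star map gives -21.70820; window check 0.7 ≤ -21.70820 < 1.3 is false → out
[3] lift (-3,-7): star map gives 1.32624; window check 0.7 ≤ 1.32624 < 1.3 is false → out
[4] lift (1,0): star map gives 1.00000; window check 0.7 ≤ 1.00000 < 1.3 is true → IN Λ
[5] lift (14,20): star map gives 1.63932; window check 0.7 ≤ 1.63932 < 1.3 is false → out
[6] lift (12,19): star map gives 0.25735; window check 0.7 ≤ 0.25735 < 1.3 is false → out
[7] lift (16,22): star map gives 2.40325; window check 0.7 ≤ 2.40325 < 1.3 is false → out

4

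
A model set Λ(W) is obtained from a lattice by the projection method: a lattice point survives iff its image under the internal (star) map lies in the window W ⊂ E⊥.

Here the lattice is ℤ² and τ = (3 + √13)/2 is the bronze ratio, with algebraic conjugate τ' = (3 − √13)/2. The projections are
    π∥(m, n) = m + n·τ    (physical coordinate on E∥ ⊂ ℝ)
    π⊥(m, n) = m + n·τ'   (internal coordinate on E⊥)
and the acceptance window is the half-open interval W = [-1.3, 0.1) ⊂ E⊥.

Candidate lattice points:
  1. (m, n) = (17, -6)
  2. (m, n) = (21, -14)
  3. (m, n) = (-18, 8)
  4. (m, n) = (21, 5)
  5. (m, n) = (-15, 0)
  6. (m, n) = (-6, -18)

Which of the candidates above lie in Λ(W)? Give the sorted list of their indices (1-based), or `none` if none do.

τ' = (3−√13)/2 ≈ -0.302776.
[1] lift (17,-6): star map gives 18.816654; window check -1.3 ≤ 18.816654 < 0.1 is false → out
[2] lift (21,-14): star map gives 25.238859; window check -1.3 ≤ 25.238859 < 0.1 is false → out
[3] lift (-18,8): star map gives -20.422205; window check -1.3 ≤ -20.422205 < 0.1 is false → out
[4] lift (21,5): star map gives 19.486122; window check -1.3 ≤ 19.486122 < 0.1 is false → out
[5] lift (-15,0): star map gives -15.000000; window check -1.3 ≤ -15.000000 < 0.1 is false → out
[6] lift (-6,-18): star map gives -0.550039; window check -1.3 ≤ -0.550039 < 0.1 is true → IN Λ

6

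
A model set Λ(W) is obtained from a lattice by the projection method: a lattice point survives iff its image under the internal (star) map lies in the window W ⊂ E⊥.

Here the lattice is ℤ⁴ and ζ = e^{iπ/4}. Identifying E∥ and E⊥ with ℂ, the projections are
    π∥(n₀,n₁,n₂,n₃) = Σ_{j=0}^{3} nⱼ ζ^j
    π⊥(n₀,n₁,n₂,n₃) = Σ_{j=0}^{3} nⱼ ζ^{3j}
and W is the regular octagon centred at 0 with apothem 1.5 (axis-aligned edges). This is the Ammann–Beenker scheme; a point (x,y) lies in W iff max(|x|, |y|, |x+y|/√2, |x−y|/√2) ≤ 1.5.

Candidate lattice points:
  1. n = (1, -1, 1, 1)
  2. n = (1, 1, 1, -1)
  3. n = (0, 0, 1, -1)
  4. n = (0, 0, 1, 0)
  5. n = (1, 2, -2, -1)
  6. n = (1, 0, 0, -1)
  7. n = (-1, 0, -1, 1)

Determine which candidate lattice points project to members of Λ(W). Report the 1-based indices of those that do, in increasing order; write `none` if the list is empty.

2, 4, 6

Internal map: ζ^{3j} for j=0..3 gives (1,0), (−√2/2,√2/2), (0,−1), (√2/2,√2/2).
candidate 1: n = (1, -1, 1, 1) → π⊥ ≈ (+2.414214, -1.000000); max(|x|,|y|,|x±y|/√2) = 2.414214 > 1.5 ⇒ ∉ W
candidate 2: n = (1, 1, 1, -1) → π⊥ ≈ (-0.414214, -1.000000); max(|x|,|y|,|x±y|/√2) = 1.000000 ≤ 1.5 ⇒ ∈ W
candidate 3: n = (0, 0, 1, -1) → π⊥ ≈ (-0.707107, -1.707107); max(|x|,|y|,|x±y|/√2) = 1.707107 > 1.5 ⇒ ∉ W
candidate 4: n = (0, 0, 1, 0) → π⊥ ≈ (+0.000000, -1.000000); max(|x|,|y|,|x±y|/√2) = 1.000000 ≤ 1.5 ⇒ ∈ W
candidate 5: n = (1, 2, -2, -1) → π⊥ ≈ (-1.121320, +2.707107); max(|x|,|y|,|x±y|/√2) = 2.707107 > 1.5 ⇒ ∉ W
candidate 6: n = (1, 0, 0, -1) → π⊥ ≈ (+0.292893, -0.707107); max(|x|,|y|,|x±y|/√2) = 0.707107 ≤ 1.5 ⇒ ∈ W
candidate 7: n = (-1, 0, -1, 1) → π⊥ ≈ (-0.292893, +1.707107); max(|x|,|y|,|x±y|/√2) = 1.707107 > 1.5 ⇒ ∉ W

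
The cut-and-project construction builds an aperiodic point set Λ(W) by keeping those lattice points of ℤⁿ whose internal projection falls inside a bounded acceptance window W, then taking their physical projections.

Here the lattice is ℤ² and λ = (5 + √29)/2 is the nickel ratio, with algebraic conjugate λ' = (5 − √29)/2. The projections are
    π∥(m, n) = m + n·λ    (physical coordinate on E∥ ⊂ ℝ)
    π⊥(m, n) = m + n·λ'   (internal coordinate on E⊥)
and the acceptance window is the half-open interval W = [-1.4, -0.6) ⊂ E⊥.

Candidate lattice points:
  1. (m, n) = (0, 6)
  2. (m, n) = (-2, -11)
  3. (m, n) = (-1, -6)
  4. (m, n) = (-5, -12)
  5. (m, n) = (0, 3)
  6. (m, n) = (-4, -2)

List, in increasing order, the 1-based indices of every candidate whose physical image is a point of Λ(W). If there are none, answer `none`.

λ' = (5−√29)/2 ≈ -0.192582.
candidate 1: (m,n)=(0,6) → π∥ = 0+6·λ ≈ 31.155494, π⊥ = 0+6·λ' ≈ -1.155494 ∈ [-1.4, -0.6) ⇒ IN Λ
candidate 2: (m,n)=(-2,-11) → π∥ = -2-11·λ ≈ -59.118406, π⊥ = -2-11·λ' ≈ 0.118406 ∉ [-1.4, -0.6) ⇒ out
candidate 3: (m,n)=(-1,-6) → π∥ = -1-6·λ ≈ -32.155494, π⊥ = -1-6·λ' ≈ 0.155494 ∉ [-1.4, -0.6) ⇒ out
candidate 4: (m,n)=(-5,-12) → π∥ = -5-12·λ ≈ -67.310989, π⊥ = -5-12·λ' ≈ -2.689011 ∉ [-1.4, -0.6) ⇒ out
candidate 5: (m,n)=(0,3) → π∥ = 0+3·λ ≈ 15.577747, π⊥ = 0+3·λ' ≈ -0.577747 ∉ [-1.4, -0.6) ⇒ out
candidate 6: (m,n)=(-4,-2) → π∥ = -4-2·λ ≈ -14.385165, π⊥ = -4-2·λ' ≈ -3.614835 ∉ [-1.4, -0.6) ⇒ out

1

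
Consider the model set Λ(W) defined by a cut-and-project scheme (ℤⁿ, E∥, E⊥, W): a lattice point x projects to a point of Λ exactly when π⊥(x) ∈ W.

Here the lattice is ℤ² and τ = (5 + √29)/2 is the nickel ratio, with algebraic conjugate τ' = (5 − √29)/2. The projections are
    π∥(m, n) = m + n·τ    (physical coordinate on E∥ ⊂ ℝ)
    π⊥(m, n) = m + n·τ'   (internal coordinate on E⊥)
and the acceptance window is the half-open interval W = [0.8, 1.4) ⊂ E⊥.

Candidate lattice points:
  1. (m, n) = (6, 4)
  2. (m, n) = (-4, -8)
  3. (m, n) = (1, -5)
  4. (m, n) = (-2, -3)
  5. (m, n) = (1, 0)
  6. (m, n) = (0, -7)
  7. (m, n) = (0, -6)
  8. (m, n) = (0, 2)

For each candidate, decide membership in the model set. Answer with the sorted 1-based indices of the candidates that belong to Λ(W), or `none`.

τ' = (5−√29)/2 ≈ -0.192582.
#1 (6,4): internal coord 6 + (4)·τ' = +5.229670; +5.229670 ∉ [0.8, 1.4) → out
#2 (-4,-8): internal coord -4 + (-8)·τ' = -2.459341; -2.459341 ∉ [0.8, 1.4) → out
#3 (1,-5): internal coord 1 + (-5)·τ' = +1.962912; +1.962912 ∉ [0.8, 1.4) → out
#4 (-2,-3): internal coord -2 + (-3)·τ' = -1.422253; -1.422253 ∉ [0.8, 1.4) → out
#5 (1,0): internal coord 1 + (0)·τ' = +1.000000; +1.000000 ∈ [0.8, 1.4) → IN Λ
#6 (0,-7): internal coord 0 + (-7)·τ' = +1.348077; +1.348077 ∈ [0.8, 1.4) → IN Λ
#7 (0,-6): internal coord 0 + (-6)·τ' = +1.155494; +1.155494 ∈ [0.8, 1.4) → IN Λ
#8 (0,2): internal coord 0 + (2)·τ' = -0.385165; -0.385165 ∉ [0.8, 1.4) → out

5, 6, 7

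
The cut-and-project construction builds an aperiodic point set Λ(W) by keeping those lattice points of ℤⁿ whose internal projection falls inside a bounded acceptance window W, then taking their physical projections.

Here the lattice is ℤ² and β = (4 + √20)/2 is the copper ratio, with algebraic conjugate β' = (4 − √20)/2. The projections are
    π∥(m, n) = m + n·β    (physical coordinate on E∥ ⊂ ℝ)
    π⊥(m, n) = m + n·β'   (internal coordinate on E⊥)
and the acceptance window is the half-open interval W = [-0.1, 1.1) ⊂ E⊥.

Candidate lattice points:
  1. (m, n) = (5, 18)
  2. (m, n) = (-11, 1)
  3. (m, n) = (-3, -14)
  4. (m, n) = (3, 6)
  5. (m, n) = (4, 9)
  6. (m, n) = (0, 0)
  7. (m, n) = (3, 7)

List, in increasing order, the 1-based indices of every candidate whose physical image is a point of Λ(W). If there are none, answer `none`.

β' = (4−√20)/2 ≈ -0.236068.
[1] lift (5,18): star map gives 0.750776; window check -0.1 ≤ 0.750776 < 1.1 is true → IN Λ
[2] lift (-11,1): star map gives -11.236068; window check -0.1 ≤ -11.236068 < 1.1 is false → out
[3] lift (-3,-14): star map gives 0.304952; window check -0.1 ≤ 0.304952 < 1.1 is true → IN Λ
[4] lift (3,6): star map gives 1.583592; window check -0.1 ≤ 1.583592 < 1.1 is false → out
[5] lift (4,9): star map gives 1.875388; window check -0.1 ≤ 1.875388 < 1.1 is false → out
[6] lift (0,0): star map gives 0.000000; window check -0.1 ≤ 0.000000 < 1.1 is true → IN Λ
[7] lift (3,7): star map gives 1.347524; window check -0.1 ≤ 1.347524 < 1.1 is false → out

1, 3, 6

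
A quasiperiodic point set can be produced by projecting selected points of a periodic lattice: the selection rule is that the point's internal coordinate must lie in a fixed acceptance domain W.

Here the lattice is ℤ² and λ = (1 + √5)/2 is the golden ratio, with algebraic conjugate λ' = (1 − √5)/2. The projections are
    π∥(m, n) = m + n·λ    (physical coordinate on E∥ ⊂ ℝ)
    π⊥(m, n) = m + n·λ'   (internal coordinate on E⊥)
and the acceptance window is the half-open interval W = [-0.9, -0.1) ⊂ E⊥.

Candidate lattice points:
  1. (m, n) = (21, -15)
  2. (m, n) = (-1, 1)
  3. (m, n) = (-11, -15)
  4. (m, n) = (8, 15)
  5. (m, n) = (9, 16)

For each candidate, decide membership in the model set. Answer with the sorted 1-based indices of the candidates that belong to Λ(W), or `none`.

5

λ' = (1−√5)/2 ≈ -0.618034.
#1 (21,-15): internal coord 21 + (-15)·λ' = +30.270510; +30.270510 ∉ [-0.9, -0.1) → out
#2 (-1,1): internal coord -1 + (1)·λ' = -1.618034; -1.618034 ∉ [-0.9, -0.1) → out
#3 (-11,-15): internal coord -11 + (-15)·λ' = -1.729490; -1.729490 ∉ [-0.9, -0.1) → out
#4 (8,15): internal coord 8 + (15)·λ' = -1.270510; -1.270510 ∉ [-0.9, -0.1) → out
#5 (9,16): internal coord 9 + (16)·λ' = -0.888544; -0.888544 ∈ [-0.9, -0.1) → IN Λ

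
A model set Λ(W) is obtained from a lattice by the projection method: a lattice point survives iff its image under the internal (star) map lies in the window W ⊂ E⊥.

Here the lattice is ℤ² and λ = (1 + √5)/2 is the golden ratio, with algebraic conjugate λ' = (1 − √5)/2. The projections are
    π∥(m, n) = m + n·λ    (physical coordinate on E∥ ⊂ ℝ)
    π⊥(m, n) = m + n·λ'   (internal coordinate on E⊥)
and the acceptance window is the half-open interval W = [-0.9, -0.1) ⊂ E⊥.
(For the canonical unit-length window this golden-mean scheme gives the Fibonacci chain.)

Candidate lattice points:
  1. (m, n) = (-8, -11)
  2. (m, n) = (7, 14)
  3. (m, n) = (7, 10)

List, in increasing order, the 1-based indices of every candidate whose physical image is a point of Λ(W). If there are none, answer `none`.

none

Compute λ' = (1−√5)/2 = -0.61803, so π⊥(m,n) = m -0.61803·n.
#1 (-8,-11): internal coord -8 + (-11)·λ' = -1.20163; -1.20163 ∉ [-0.9, -0.1) → out
#2 (7,14): internal coord 7 + (14)·λ' = -1.65248; -1.65248 ∉ [-0.9, -0.1) → out
#3 (7,10): internal coord 7 + (10)·λ' = +0.81966; +0.81966 ∉ [-0.9, -0.1) → out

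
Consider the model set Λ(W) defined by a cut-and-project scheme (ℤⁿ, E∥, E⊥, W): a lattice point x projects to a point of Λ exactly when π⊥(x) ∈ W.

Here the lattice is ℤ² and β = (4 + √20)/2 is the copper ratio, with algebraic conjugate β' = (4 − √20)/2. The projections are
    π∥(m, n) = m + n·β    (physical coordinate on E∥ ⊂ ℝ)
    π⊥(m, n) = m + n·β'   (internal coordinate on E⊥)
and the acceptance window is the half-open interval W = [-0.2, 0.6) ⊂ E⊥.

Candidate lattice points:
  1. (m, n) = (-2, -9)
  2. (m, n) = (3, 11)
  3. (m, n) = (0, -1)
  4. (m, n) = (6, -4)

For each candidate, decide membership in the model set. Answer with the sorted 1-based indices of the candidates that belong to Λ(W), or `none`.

1, 2, 3

Numerically β ≈ 4.236068 and β' = −1/β ≈ -0.236068.
[1] lift (-2,-9): star map gives 0.124612; window check -0.2 ≤ 0.124612 < 0.6 is true → IN Λ
[2] lift (3,11): star map gives 0.403252; window check -0.2 ≤ 0.403252 < 0.6 is true → IN Λ
[3] lift (0,-1): star map gives 0.236068; window check -0.2 ≤ 0.236068 < 0.6 is true → IN Λ
[4] lift (6,-4): star map gives 6.944272; window check -0.2 ≤ 6.944272 < 0.6 is false → out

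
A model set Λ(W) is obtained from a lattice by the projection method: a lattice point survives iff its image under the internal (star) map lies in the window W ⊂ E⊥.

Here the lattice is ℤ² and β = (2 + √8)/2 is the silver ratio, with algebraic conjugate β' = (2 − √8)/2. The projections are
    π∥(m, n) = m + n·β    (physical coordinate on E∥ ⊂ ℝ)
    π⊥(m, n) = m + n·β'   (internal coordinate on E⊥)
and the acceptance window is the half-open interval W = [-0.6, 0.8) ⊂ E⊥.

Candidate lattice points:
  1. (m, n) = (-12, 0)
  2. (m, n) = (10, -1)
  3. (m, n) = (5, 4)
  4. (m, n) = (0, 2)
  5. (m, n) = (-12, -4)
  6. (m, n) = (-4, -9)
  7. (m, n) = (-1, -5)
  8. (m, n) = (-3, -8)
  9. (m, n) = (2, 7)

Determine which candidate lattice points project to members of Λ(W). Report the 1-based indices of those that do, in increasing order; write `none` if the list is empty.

Numerically β ≈ 2.4142 and β' = −1/β ≈ -0.4142.
[1] lift (-12,0): star map gives -12.0000; window check -0.6 ≤ -12.0000 < 0.8 is false → out
[2] lift (10,-1): star map gives 10.4142; window check -0.6 ≤ 10.4142 < 0.8 is false → out
[3] lift (5,4): star map gives 3.3431; window check -0.6 ≤ 3.3431 < 0.8 is false → out
[4] lift (0,2): star map gives -0.8284; window check -0.6 ≤ -0.8284 < 0.8 is false → out
[5] lift (-12,-4): star map gives -10.3431; window check -0.6 ≤ -10.3431 < 0.8 is false → out
[6] lift (-4,-9): star map gives -0.2721; window check -0.6 ≤ -0.2721 < 0.8 is true → IN Λ
[7] lift (-1,-5): star map gives 1.0711; window check -0.6 ≤ 1.0711 < 0.8 is false → out
[8] lift (-3,-8): star map gives 0.3137; window check -0.6 ≤ 0.3137 < 0.8 is true → IN Λ
[9] lift (2,7): star map gives -0.8995; window check -0.6 ≤ -0.8995 < 0.8 is false → out

6, 8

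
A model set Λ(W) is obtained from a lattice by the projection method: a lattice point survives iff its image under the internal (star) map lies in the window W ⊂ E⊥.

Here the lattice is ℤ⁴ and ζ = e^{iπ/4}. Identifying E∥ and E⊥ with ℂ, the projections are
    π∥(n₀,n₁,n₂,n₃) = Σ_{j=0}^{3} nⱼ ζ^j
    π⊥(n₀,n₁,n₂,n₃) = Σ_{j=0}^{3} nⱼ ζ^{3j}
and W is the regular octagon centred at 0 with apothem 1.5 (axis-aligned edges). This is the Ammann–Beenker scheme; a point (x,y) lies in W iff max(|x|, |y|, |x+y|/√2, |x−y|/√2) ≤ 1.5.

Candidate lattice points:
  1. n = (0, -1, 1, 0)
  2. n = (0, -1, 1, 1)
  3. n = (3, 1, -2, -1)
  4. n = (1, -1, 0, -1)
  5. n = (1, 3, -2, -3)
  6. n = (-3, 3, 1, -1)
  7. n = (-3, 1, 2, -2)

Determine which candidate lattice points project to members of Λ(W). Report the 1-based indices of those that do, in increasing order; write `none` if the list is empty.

none

With ζ = e^{iπ/4} the internal vectors are ζ^0,ζ^3,ζ^6,ζ^9.
candidate 1: n = (0, -1, 1, 0) → π⊥ ≈ (+0.7071, -1.7071); max(|x|,|y|,|x±y|/√2) = 1.7071 > 1.5 ⇒ ∉ W
candidate 2: n = (0, -1, 1, 1) → π⊥ ≈ (+1.4142, -1.0000); max(|x|,|y|,|x±y|/√2) = 1.7071 > 1.5 ⇒ ∉ W
candidate 3: n = (3, 1, -2, -1) → π⊥ ≈ (+1.5858, +2.0000); max(|x|,|y|,|x±y|/√2) = 2.5355 > 1.5 ⇒ ∉ W
candidate 4: n = (1, -1, 0, -1) → π⊥ ≈ (+1.0000, -1.4142); max(|x|,|y|,|x±y|/√2) = 1.7071 > 1.5 ⇒ ∉ W
candidate 5: n = (1, 3, -2, -3) → π⊥ ≈ (-3.2426, +2.0000); max(|x|,|y|,|x±y|/√2) = 3.7071 > 1.5 ⇒ ∉ W
candidate 6: n = (-3, 3, 1, -1) → π⊥ ≈ (-5.8284, +0.4142); max(|x|,|y|,|x±y|/√2) = 5.8284 > 1.5 ⇒ ∉ W
candidate 7: n = (-3, 1, 2, -2) → π⊥ ≈ (-5.1213, -2.7071); max(|x|,|y|,|x±y|/√2) = 5.5355 > 1.5 ⇒ ∉ W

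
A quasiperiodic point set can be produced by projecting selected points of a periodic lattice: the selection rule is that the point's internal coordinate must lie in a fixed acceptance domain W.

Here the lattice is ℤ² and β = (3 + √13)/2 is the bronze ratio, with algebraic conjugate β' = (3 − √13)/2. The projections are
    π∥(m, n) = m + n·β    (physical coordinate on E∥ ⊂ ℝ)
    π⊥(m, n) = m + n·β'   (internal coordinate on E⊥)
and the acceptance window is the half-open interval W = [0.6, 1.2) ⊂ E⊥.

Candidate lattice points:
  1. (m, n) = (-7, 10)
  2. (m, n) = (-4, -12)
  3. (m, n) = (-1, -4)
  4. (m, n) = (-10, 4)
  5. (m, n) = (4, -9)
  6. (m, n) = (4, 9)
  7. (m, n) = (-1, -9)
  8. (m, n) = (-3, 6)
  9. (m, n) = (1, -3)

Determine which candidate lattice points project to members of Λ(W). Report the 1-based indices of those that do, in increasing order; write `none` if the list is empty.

none

Compute β' = (3−√13)/2 = -0.3028, so π⊥(m,n) = m -0.3028·n.
#1 (-7,10): internal coord -7 + (10)·β' = -10.0278; -10.0278 ∉ [0.6, 1.2) → out
#2 (-4,-12): internal coord -4 + (-12)·β' = -0.3667; -0.3667 ∉ [0.6, 1.2) → out
#3 (-1,-4): internal coord -1 + (-4)·β' = +0.2111; +0.2111 ∉ [0.6, 1.2) → out
#4 (-10,4): internal coord -10 + (4)·β' = -11.2111; -11.2111 ∉ [0.6, 1.2) → out
#5 (4,-9): internal coord 4 + (-9)·β' = +6.7250; +6.7250 ∉ [0.6, 1.2) → out
#6 (4,9): internal coord 4 + (9)·β' = +1.2750; +1.2750 ∉ [0.6, 1.2) → out
#7 (-1,-9): internal coord -1 + (-9)·β' = +1.7250; +1.7250 ∉ [0.6, 1.2) → out
#8 (-3,6): internal coord -3 + (6)·β' = -4.8167; -4.8167 ∉ [0.6, 1.2) → out
#9 (1,-3): internal coord 1 + (-3)·β' = +1.9083; +1.9083 ∉ [0.6, 1.2) → out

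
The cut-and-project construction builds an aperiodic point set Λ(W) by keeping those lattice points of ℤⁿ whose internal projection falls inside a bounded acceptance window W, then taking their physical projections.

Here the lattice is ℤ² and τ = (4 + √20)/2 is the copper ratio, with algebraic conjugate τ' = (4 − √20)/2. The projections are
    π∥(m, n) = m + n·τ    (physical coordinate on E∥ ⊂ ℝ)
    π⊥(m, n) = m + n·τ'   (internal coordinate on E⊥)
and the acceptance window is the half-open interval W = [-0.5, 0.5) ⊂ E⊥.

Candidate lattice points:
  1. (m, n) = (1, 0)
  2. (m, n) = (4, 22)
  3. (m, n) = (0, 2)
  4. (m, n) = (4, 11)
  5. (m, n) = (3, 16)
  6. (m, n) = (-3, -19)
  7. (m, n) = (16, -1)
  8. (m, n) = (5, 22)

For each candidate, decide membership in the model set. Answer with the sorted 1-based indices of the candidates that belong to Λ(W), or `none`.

τ' = (4−√20)/2 ≈ -0.23607.
[1] lift (1,0): star map gives 1.00000; window check -0.5 ≤ 1.00000 < 0.5 is false → out
[2] lift (4,22): star map gives -1.19350; window check -0.5 ≤ -1.19350 < 0.5 is false → out
[3] lift (0,2): star map gives -0.47214; window check -0.5 ≤ -0.47214 < 0.5 is true → IN Λ
[4] lift (4,11): star map gives 1.40325; window check -0.5 ≤ 1.40325 < 0.5 is false → out
[5] lift (3,16): star map gives -0.77709; window check -0.5 ≤ -0.77709 < 0.5 is false → out
[6] lift (-3,-19): star map gives 1.48529; window check -0.5 ≤ 1.48529 < 0.5 is false → out
[7] lift (16,-1): star map gives 16.23607; window check -0.5 ≤ 16.23607 < 0.5 is false → out
[8] lift (5,22): star map gives -0.19350; window check -0.5 ≤ -0.19350 < 0.5 is true → IN Λ

3, 8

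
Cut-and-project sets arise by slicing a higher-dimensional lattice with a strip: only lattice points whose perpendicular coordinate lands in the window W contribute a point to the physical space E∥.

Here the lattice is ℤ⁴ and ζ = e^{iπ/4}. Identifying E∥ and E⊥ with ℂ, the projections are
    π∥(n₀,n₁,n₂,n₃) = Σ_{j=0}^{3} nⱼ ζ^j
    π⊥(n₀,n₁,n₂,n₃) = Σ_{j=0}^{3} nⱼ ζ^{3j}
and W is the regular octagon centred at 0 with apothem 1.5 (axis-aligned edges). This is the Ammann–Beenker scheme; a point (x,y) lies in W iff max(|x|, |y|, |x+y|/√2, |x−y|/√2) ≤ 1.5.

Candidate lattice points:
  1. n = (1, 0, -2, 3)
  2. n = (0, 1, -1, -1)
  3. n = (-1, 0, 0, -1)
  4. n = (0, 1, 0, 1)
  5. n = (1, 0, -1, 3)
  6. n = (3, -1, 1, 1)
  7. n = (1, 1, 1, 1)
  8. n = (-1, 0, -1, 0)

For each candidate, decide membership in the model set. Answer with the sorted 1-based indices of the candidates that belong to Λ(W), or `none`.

With ζ = e^{iπ/4} the internal vectors are ζ^0,ζ^3,ζ^6,ζ^9.
#1 (1, 0, -2, 3): internal (3.12132, 4.12132); octagon support 5.12132 vs apothem 1.5 → ∉ W
#2 (0, 1, -1, -1): internal (-1.41421, 1.00000); octagon support 1.70711 vs apothem 1.5 → ∉ W
#3 (-1, 0, 0, -1): internal (-1.70711, -0.70711); octagon support 1.70711 vs apothem 1.5 → ∉ W
#4 (0, 1, 0, 1): internal (0.00000, 1.41421); octagon support 1.41421 vs apothem 1.5 → ∈ W
#5 (1, 0, -1, 3): internal (3.12132, 3.12132); octagon support 4.41421 vs apothem 1.5 → ∉ W
#6 (3, -1, 1, 1): internal (4.41421, -1.00000); octagon support 4.41421 vs apothem 1.5 → ∉ W
#7 (1, 1, 1, 1): internal (1.00000, 0.41421); octagon support 1.00000 vs apothem 1.5 → ∈ W
#8 (-1, 0, -1, 0): internal (-1.00000, 1.00000); octagon support 1.41421 vs apothem 1.5 → ∈ W

4, 7, 8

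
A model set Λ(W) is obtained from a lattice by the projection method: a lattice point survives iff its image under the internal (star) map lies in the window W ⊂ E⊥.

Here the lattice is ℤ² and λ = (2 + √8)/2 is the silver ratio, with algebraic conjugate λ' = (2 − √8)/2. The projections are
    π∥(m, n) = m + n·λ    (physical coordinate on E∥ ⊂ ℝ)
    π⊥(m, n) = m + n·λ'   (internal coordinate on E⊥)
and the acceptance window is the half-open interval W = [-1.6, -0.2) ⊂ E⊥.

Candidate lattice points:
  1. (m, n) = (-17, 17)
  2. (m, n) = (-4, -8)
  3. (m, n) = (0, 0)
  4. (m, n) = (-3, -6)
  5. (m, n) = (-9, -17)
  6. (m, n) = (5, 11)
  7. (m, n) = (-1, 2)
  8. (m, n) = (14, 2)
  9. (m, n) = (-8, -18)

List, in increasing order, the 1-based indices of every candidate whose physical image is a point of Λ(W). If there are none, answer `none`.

λ' = (2−√8)/2 ≈ -0.41421.
candidate 1: (m,n)=(-17,17) → π∥ = -17+17·λ ≈ 24.04163, π⊥ = -17+17·λ' ≈ -24.04163 ∉ [-1.6, -0.2) ⇒ out
candidate 2: (m,n)=(-4,-8) → π∥ = -4-8·λ ≈ -23.31371, π⊥ = -4-8·λ' ≈ -0.68629 ∈ [-1.6, -0.2) ⇒ IN Λ
candidate 3: (m,n)=(0,0) → π∥ = 0+0·λ ≈ 0.00000, π⊥ = 0+0·λ' ≈ 0.00000 ∉ [-1.6, -0.2) ⇒ out
candidate 4: (m,n)=(-3,-6) → π∥ = -3-6·λ ≈ -17.48528, π⊥ = -3-6·λ' ≈ -0.51472 ∈ [-1.6, -0.2) ⇒ IN Λ
candidate 5: (m,n)=(-9,-17) → π∥ = -9-17·λ ≈ -50.04163, π⊥ = -9-17·λ' ≈ -1.95837 ∉ [-1.6, -0.2) ⇒ out
candidate 6: (m,n)=(5,11) → π∥ = 5+11·λ ≈ 31.55635, π⊥ = 5+11·λ' ≈ 0.44365 ∉ [-1.6, -0.2) ⇒ out
candidate 7: (m,n)=(-1,2) → π∥ = -1+2·λ ≈ 3.82843, π⊥ = -1+2·λ' ≈ -1.82843 ∉ [-1.6, -0.2) ⇒ out
candidate 8: (m,n)=(14,2) → π∥ = 14+2·λ ≈ 18.82843, π⊥ = 14+2·λ' ≈ 13.17157 ∉ [-1.6, -0.2) ⇒ out
candidate 9: (m,n)=(-8,-18) → π∥ = -8-18·λ ≈ -51.45584, π⊥ = -8-18·λ' ≈ -0.54416 ∈ [-1.6, -0.2) ⇒ IN Λ

2, 4, 9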